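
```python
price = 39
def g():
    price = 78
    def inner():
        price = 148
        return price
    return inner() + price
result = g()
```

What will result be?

Step 1: g() has local price = 78. inner() has local price = 148.
Step 2: inner() returns its local price = 148.
Step 3: g() returns 148 + its own price (78) = 226

The answer is 226.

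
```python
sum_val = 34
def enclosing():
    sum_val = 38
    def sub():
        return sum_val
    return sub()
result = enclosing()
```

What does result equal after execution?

Step 1: sum_val = 34 globally, but enclosing() defines sum_val = 38 locally.
Step 2: sub() looks up sum_val. Not in local scope, so checks enclosing scope (enclosing) and finds sum_val = 38.
Step 3: result = 38

The answer is 38.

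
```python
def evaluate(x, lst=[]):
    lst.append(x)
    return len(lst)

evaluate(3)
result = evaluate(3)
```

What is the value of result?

Step 1: Mutable default list persists between calls.
Step 2: First call: lst = [3], len = 1. Second call: lst = [3, 3], len = 2.
Step 3: result = 2

The answer is 2.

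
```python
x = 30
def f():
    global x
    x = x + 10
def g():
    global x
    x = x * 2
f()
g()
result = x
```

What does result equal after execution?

Step 1: x = 30.
Step 2: f() adds 10: x = 30 + 10 = 40.
Step 3: g() doubles: x = 40 * 2 = 80.
Step 4: result = 80

The answer is 80.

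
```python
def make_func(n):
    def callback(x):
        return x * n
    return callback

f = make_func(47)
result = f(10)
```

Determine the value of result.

Step 1: make_func(47) creates a closure capturing n = 47.
Step 2: f(10) computes 10 * 47 = 470.
Step 3: result = 470

The answer is 470.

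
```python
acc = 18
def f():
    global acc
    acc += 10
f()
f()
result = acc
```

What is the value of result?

Step 1: acc = 18.
Step 2: First f(): acc = 18 + 10 = 28.
Step 3: Second f(): acc = 28 + 10 = 38. result = 38

The answer is 38.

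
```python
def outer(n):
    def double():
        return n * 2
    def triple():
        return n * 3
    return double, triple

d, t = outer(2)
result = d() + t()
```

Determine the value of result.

Step 1: Both closures capture the same n = 2.
Step 2: d() = 2 * 2 = 4, t() = 2 * 3 = 6.
Step 3: result = 4 + 6 = 10

The answer is 10.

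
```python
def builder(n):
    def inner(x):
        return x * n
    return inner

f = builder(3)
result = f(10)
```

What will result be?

Step 1: builder(3) creates a closure capturing n = 3.
Step 2: f(10) computes 10 * 3 = 30.
Step 3: result = 30

The answer is 30.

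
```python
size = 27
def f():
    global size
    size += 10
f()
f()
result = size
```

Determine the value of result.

Step 1: size = 27.
Step 2: First f(): size = 27 + 10 = 37.
Step 3: Second f(): size = 37 + 10 = 47. result = 47

The answer is 47.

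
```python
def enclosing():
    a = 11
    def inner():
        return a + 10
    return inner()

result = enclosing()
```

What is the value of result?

Step 1: enclosing() defines a = 11.
Step 2: inner() reads a = 11 from enclosing scope, returns 11 + 10 = 21.
Step 3: result = 21

The answer is 21.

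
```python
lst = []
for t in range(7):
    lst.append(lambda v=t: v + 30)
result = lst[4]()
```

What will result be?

Step 1: Default argument v=t captures t's value at definition time.
Step 2: lst[4] was defined when t = 4, so v defaults to 4.
Step 3: result = 4 + 30 = 34 (default arg fixes the late binding issue)

The answer is 34.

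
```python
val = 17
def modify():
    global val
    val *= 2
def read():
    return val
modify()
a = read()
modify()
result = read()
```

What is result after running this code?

Step 1: val = 17.
Step 2: First modify(): val = 17 * 2 = 34.
Step 3: Second modify(): val = 34 * 2 = 68.
Step 4: read() returns 68

The answer is 68.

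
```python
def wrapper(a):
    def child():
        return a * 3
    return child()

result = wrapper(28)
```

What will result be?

Step 1: wrapper(28) binds parameter a = 28.
Step 2: child() accesses a = 28 from enclosing scope.
Step 3: result = 28 * 3 = 84

The answer is 84.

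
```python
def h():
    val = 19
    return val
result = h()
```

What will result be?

Step 1: h() defines val = 19 in its local scope.
Step 2: return val finds the local variable val = 19.
Step 3: result = 19

The answer is 19.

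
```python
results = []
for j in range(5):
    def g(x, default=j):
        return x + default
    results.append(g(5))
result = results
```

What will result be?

Step 1: Default argument default=j is evaluated at function definition time.
Step 2: Each iteration creates g with default = current j value.
Step 3: g(5) returns 5 + default. results = [5, 6, 7, 8, 9]

The answer is [5, 6, 7, 8, 9].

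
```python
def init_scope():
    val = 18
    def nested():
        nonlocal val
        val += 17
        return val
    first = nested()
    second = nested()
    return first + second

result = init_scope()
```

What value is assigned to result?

Step 1: val starts at 18.
Step 2: First call: val = 18 + 17 = 35, returns 35.
Step 3: Second call: val = 35 + 17 = 52, returns 52.
Step 4: result = 35 + 52 = 87

The answer is 87.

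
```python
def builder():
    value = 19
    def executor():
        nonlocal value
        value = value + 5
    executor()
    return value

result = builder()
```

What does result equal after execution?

Step 1: builder() sets value = 19.
Step 2: executor() uses nonlocal to modify value in builder's scope: value = 19 + 5 = 24.
Step 3: builder() returns the modified value = 24

The answer is 24.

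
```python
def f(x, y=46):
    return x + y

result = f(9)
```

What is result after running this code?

Step 1: f(9) uses default y = 46.
Step 2: Returns 9 + 46 = 55.
Step 3: result = 55

The answer is 55.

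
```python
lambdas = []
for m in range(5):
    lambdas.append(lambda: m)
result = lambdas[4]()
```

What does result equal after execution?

Step 1: The loop creates 5 lambdas, all referencing the same variable m.
Step 2: After the loop, m = 4 (final value).
Step 3: lambdas[4]() looks up m at call time and finds 4. This is the late binding gotcha. result = 4

The answer is 4.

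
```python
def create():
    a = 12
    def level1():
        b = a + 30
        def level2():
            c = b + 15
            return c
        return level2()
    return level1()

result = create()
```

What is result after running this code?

Step 1: a = 12. b = a + 30 = 42.
Step 2: c = b + 15 = 42 + 15 = 57.
Step 3: result = 57

The answer is 57.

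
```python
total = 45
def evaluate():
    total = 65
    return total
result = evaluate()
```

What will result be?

Step 1: Global total = 45.
Step 2: evaluate() creates local total = 65, shadowing the global.
Step 3: Returns local total = 65. result = 65

The answer is 65.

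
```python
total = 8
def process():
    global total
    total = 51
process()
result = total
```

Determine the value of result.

Step 1: total = 8 globally.
Step 2: process() declares global total and sets it to 51.
Step 3: After process(), global total = 51. result = 51

The answer is 51.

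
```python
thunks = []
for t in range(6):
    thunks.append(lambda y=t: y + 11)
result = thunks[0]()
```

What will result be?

Step 1: Default argument y=t captures t's value at definition time.
Step 2: thunks[0] was defined when t = 0, so y defaults to 0.
Step 3: result = 0 + 11 = 11 (default arg fixes the late binding issue)

The answer is 11.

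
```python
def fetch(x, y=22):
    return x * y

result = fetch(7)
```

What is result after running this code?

Step 1: fetch(7) uses default y = 22.
Step 2: Returns 7 * 22 = 154.
Step 3: result = 154

The answer is 154.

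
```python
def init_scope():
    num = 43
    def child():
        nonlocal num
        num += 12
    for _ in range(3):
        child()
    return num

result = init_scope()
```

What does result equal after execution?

Step 1: num = 43.
Step 2: child() is called 3 times in a loop, each adding 12 via nonlocal.
Step 3: num = 43 + 12 * 3 = 79

The answer is 79.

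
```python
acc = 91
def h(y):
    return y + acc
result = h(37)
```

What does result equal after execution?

Step 1: acc = 91 is defined globally.
Step 2: h(37) uses parameter y = 37 and looks up acc from global scope = 91.
Step 3: result = 37 + 91 = 128

The answer is 128.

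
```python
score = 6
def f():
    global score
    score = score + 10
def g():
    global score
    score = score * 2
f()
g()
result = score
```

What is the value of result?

Step 1: score = 6.
Step 2: f() adds 10: score = 6 + 10 = 16.
Step 3: g() doubles: score = 16 * 2 = 32.
Step 4: result = 32

The answer is 32.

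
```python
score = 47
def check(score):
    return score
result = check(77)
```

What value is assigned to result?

Step 1: Global score = 47.
Step 2: check(77) takes parameter score = 77, which shadows the global.
Step 3: result = 77

The answer is 77.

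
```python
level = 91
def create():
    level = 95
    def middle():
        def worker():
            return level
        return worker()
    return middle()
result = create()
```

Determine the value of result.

Step 1: create() defines level = 95. middle() and worker() have no local level.
Step 2: worker() checks local (none), enclosing middle() (none), enclosing create() and finds level = 95.
Step 3: result = 95

The answer is 95.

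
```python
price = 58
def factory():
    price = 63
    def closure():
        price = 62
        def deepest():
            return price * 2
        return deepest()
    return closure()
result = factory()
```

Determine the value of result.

Step 1: deepest() looks up price through LEGB: not local, finds price = 62 in enclosing closure().
Step 2: Returns 62 * 2 = 124.
Step 3: result = 124

The answer is 124.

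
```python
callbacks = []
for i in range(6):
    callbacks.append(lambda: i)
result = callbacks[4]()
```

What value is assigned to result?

Step 1: The loop creates 6 lambdas, all referencing the same variable i.
Step 2: After the loop, i = 5 (final value).
Step 3: callbacks[4]() looks up i at call time and finds 5. This is the late binding gotcha. result = 5

The answer is 5.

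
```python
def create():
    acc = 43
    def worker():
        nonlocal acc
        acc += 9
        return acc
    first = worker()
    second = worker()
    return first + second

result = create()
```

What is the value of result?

Step 1: acc starts at 43.
Step 2: First call: acc = 43 + 9 = 52, returns 52.
Step 3: Second call: acc = 52 + 9 = 61, returns 61.
Step 4: result = 52 + 61 = 113

The answer is 113.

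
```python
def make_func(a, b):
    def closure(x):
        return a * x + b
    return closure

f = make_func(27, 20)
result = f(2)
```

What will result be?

Step 1: make_func(27, 20) captures a = 27, b = 20.
Step 2: f(2) computes 27 * 2 + 20 = 74.
Step 3: result = 74

The answer is 74.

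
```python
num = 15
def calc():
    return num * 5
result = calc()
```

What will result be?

Step 1: num = 15 is defined globally.
Step 2: calc() looks up num from global scope = 15, then computes 15 * 5 = 75.
Step 3: result = 75

The answer is 75.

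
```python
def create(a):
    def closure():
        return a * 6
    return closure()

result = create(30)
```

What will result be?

Step 1: create(30) binds parameter a = 30.
Step 2: closure() accesses a = 30 from enclosing scope.
Step 3: result = 30 * 6 = 180

The answer is 180.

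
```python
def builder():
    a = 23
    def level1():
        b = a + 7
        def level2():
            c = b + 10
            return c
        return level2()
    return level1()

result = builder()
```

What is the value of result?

Step 1: a = 23. b = a + 7 = 30.
Step 2: c = b + 10 = 30 + 10 = 40.
Step 3: result = 40

The answer is 40.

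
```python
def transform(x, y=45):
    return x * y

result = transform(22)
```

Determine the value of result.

Step 1: transform(22) uses default y = 45.
Step 2: Returns 22 * 45 = 990.
Step 3: result = 990

The answer is 990.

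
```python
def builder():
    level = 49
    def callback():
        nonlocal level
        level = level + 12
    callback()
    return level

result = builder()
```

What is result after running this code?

Step 1: builder() sets level = 49.
Step 2: callback() uses nonlocal to modify level in builder's scope: level = 49 + 12 = 61.
Step 3: builder() returns the modified level = 61

The answer is 61.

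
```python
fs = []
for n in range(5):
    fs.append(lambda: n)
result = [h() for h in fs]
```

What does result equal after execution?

Step 1: All 5 lambdas share the same variable n.
Step 2: After the loop, n = 4.
Step 3: Each call returns 4. result = [4, 4, 4, 4, 4]

The answer is [4, 4, 4, 4, 4].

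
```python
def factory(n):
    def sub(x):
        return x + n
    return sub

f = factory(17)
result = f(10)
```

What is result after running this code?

Step 1: factory(17) creates a closure that captures n = 17.
Step 2: f(10) calls the closure with x = 10, returning 10 + 17 = 27.
Step 3: result = 27

The answer is 27.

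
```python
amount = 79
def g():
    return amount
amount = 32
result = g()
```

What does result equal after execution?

Step 1: amount is first set to 79, then reassigned to 32.
Step 2: g() is called after the reassignment, so it looks up the current global amount = 32.
Step 3: result = 32

The answer is 32.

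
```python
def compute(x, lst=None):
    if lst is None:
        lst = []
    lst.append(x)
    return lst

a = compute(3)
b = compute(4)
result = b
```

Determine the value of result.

Step 1: None default with guard creates a NEW list each call.
Step 2: a = [3] (fresh list). b = [4] (another fresh list).
Step 3: result = [4] (this is the fix for mutable default)

The answer is [4].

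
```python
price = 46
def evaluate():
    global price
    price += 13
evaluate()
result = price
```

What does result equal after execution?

Step 1: price = 46 globally.
Step 2: evaluate() modifies global price: price += 13 = 59.
Step 3: result = 59

The answer is 59.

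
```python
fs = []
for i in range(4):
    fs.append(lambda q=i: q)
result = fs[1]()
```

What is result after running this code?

Step 1: Default argument q=i captures i's value at each iteration.
Step 2: fs[1] captured q = 1 when i was 1.
Step 3: result = 1

The answer is 1.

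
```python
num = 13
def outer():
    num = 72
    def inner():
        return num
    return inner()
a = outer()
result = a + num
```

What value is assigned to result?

Step 1: outer() has local num = 72. inner() reads from enclosing.
Step 2: outer() returns 72. Global num = 13 unchanged.
Step 3: result = 72 + 13 = 85

The answer is 85.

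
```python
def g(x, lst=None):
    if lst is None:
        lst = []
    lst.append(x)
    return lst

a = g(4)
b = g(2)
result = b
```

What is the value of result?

Step 1: None default with guard creates a NEW list each call.
Step 2: a = [4] (fresh list). b = [2] (another fresh list).
Step 3: result = [2] (this is the fix for mutable default)

The answer is [2].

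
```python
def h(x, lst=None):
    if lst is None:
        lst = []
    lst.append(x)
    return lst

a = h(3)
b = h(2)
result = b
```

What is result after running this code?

Step 1: None default with guard creates a NEW list each call.
Step 2: a = [3] (fresh list). b = [2] (another fresh list).
Step 3: result = [2] (this is the fix for mutable default)

The answer is [2].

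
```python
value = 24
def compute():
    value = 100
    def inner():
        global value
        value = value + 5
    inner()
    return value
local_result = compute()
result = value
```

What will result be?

Step 1: Global value = 24. compute() creates local value = 100.
Step 2: inner() declares global value and adds 5: global value = 24 + 5 = 29.
Step 3: compute() returns its local value = 100 (unaffected by inner).
Step 4: result = global value = 29

The answer is 29.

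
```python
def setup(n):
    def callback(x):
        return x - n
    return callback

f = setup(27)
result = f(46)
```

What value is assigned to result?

Step 1: setup(27) creates a closure capturing n = 27.
Step 2: f(46) computes 46 - 27 = 19.
Step 3: result = 19

The answer is 19.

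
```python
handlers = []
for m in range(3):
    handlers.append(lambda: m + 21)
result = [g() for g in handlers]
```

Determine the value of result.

Step 1: All lambdas capture m by reference. After the loop, m = 2.
Step 2: Each call returns 2 + 21 = 23.
Step 3: result = [23, 23, 23]

The answer is [23, 23, 23].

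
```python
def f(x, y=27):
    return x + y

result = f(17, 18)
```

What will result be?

Step 1: f(17, 18) overrides default y with 18.
Step 2: Returns 17 + 18 = 35.
Step 3: result = 35

The answer is 35.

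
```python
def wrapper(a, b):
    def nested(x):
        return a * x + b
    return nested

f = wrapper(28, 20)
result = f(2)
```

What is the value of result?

Step 1: wrapper(28, 20) captures a = 28, b = 20.
Step 2: f(2) computes 28 * 2 + 20 = 76.
Step 3: result = 76

The answer is 76.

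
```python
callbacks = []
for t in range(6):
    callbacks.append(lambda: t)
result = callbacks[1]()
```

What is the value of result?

Step 1: The loop creates 6 lambdas, all referencing the same variable t.
Step 2: After the loop, t = 5 (final value).
Step 3: callbacks[1]() looks up t at call time and finds 5. This is the late binding gotcha. result = 5

The answer is 5.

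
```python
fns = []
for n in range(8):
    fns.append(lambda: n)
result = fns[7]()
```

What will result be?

Step 1: The loop creates 8 lambdas, all referencing the same variable n.
Step 2: After the loop, n = 7 (final value).
Step 3: fns[7]() looks up n at call time and finds 7. This is the late binding gotcha. result = 7

The answer is 7.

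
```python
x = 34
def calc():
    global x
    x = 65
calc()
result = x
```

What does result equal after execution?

Step 1: x = 34 globally.
Step 2: calc() declares global x and sets it to 65.
Step 3: After calc(), global x = 65. result = 65

The answer is 65.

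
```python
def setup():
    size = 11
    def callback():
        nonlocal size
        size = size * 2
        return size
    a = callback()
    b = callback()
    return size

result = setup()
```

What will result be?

Step 1: size starts at 11.
Step 2: First callback(): size = 11 * 2 = 22.
Step 3: Second callback(): size = 22 * 2 = 44.
Step 4: result = 44

The answer is 44.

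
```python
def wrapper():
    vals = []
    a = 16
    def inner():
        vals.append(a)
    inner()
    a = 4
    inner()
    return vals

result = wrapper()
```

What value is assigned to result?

Step 1: a = 16. inner() appends current a to vals.
Step 2: First inner(): appends 16. Then a = 4.
Step 3: Second inner(): appends 4 (closure sees updated a). result = [16, 4]

The answer is [16, 4].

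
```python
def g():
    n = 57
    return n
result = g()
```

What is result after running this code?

Step 1: g() defines n = 57 in its local scope.
Step 2: return n finds the local variable n = 57.
Step 3: result = 57

The answer is 57.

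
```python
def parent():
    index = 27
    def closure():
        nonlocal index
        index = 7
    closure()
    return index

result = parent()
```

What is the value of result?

Step 1: parent() sets index = 27.
Step 2: closure() uses nonlocal to reassign index = 7.
Step 3: result = 7

The answer is 7.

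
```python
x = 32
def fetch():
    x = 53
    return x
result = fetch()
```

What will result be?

Step 1: Global x = 32.
Step 2: fetch() creates local x = 53, shadowing the global.
Step 3: Returns local x = 53. result = 53

The answer is 53.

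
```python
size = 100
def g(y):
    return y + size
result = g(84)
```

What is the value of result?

Step 1: size = 100 is defined globally.
Step 2: g(84) uses parameter y = 84 and looks up size from global scope = 100.
Step 3: result = 84 + 100 = 184

The answer is 184.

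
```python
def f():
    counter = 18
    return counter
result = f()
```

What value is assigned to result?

Step 1: f() defines counter = 18 in its local scope.
Step 2: return counter finds the local variable counter = 18.
Step 3: result = 18

The answer is 18.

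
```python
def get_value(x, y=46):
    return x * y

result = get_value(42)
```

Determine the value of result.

Step 1: get_value(42) uses default y = 46.
Step 2: Returns 42 * 46 = 1932.
Step 3: result = 1932

The answer is 1932.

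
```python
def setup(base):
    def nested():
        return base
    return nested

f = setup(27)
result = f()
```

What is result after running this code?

Step 1: setup(27) creates closure capturing base = 27.
Step 2: f() returns the captured base = 27.
Step 3: result = 27

The answer is 27.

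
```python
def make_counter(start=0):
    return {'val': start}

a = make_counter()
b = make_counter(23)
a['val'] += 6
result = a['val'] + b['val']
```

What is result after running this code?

Step 1: make_counter() returns a new dict each call (immutable default 0).
Step 2: a = {'val': 0}, b = {'val': 23}.
Step 3: a['val'] += 6 = 6. result = 6 + 23 = 29

The answer is 29.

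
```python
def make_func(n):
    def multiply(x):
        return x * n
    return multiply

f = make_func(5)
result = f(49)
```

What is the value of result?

Step 1: make_func(5) returns multiply closure with n = 5.
Step 2: f(49) computes 49 * 5 = 245.
Step 3: result = 245

The answer is 245.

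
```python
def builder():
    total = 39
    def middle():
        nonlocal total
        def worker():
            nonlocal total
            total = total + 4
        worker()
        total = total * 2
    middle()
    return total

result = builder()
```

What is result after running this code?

Step 1: total = 39.
Step 2: worker() adds 4: total = 39 + 4 = 43.
Step 3: middle() doubles: total = 43 * 2 = 86.
Step 4: result = 86

The answer is 86.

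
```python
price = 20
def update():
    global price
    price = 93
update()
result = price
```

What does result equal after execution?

Step 1: price = 20 globally.
Step 2: update() declares global price and sets it to 93.
Step 3: After update(), global price = 93. result = 93

The answer is 93.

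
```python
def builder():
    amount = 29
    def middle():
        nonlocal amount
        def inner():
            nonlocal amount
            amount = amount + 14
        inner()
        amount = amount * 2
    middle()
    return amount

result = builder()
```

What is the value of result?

Step 1: amount = 29.
Step 2: inner() adds 14: amount = 29 + 14 = 43.
Step 3: middle() doubles: amount = 43 * 2 = 86.
Step 4: result = 86

The answer is 86.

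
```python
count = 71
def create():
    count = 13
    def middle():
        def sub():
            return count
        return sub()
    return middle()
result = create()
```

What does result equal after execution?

Step 1: create() defines count = 13. middle() and sub() have no local count.
Step 2: sub() checks local (none), enclosing middle() (none), enclosing create() and finds count = 13.
Step 3: result = 13

The answer is 13.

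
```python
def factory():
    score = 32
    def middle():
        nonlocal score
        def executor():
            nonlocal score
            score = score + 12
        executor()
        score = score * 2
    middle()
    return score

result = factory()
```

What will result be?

Step 1: score = 32.
Step 2: executor() adds 12: score = 32 + 12 = 44.
Step 3: middle() doubles: score = 44 * 2 = 88.
Step 4: result = 88

The answer is 88.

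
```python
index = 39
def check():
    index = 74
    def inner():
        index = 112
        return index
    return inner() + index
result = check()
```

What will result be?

Step 1: check() has local index = 74. inner() has local index = 112.
Step 2: inner() returns its local index = 112.
Step 3: check() returns 112 + its own index (74) = 186

The answer is 186.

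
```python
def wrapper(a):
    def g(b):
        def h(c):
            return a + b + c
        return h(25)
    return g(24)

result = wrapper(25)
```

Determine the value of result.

Step 1: a = 25, b = 24, c = 25 across three nested scopes.
Step 2: h() accesses all three via LEGB rule.
Step 3: result = 25 + 24 + 25 = 74

The answer is 74.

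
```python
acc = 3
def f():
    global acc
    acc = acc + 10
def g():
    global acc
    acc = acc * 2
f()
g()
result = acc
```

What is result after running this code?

Step 1: acc = 3.
Step 2: f() adds 10: acc = 3 + 10 = 13.
Step 3: g() doubles: acc = 13 * 2 = 26.
Step 4: result = 26

The answer is 26.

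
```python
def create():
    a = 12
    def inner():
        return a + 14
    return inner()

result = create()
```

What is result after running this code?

Step 1: create() defines a = 12.
Step 2: inner() reads a = 12 from enclosing scope, returns 12 + 14 = 26.
Step 3: result = 26

The answer is 26.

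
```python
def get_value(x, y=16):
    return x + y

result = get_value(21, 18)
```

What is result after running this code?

Step 1: get_value(21, 18) overrides default y with 18.
Step 2: Returns 21 + 18 = 39.
Step 3: result = 39

The answer is 39.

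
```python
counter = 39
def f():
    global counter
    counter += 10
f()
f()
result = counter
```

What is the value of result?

Step 1: counter = 39.
Step 2: First f(): counter = 39 + 10 = 49.
Step 3: Second f(): counter = 49 + 10 = 59. result = 59

The answer is 59.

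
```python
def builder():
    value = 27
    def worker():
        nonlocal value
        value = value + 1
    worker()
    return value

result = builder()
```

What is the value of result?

Step 1: builder() sets value = 27.
Step 2: worker() uses nonlocal to modify value in builder's scope: value = 27 + 1 = 28.
Step 3: builder() returns the modified value = 28

The answer is 28.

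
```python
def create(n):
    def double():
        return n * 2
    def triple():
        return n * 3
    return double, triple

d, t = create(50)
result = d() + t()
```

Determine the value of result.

Step 1: Both closures capture the same n = 50.
Step 2: d() = 50 * 2 = 100, t() = 50 * 3 = 150.
Step 3: result = 100 + 150 = 250

The answer is 250.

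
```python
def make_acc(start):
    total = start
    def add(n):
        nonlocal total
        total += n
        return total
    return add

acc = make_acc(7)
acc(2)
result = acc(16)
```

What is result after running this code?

Step 1: make_acc(7) creates closure with total = 7.
Step 2: First acc(2): total = 7 + 2 = 9.
Step 3: Second acc(16): total = 9 + 16 = 25. result = 25

The answer is 25.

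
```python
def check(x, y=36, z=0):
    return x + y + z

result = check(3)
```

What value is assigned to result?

Step 1: check(3) uses defaults y = 36, z = 0.
Step 2: Returns 3 + 36 + 0 = 39.
Step 3: result = 39

The answer is 39.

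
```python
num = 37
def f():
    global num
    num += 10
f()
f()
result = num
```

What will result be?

Step 1: num = 37.
Step 2: First f(): num = 37 + 10 = 47.
Step 3: Second f(): num = 47 + 10 = 57. result = 57

The answer is 57.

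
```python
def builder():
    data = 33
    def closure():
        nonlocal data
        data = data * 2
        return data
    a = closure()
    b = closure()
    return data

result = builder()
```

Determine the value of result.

Step 1: data starts at 33.
Step 2: First closure(): data = 33 * 2 = 66.
Step 3: Second closure(): data = 66 * 2 = 132.
Step 4: result = 132

The answer is 132.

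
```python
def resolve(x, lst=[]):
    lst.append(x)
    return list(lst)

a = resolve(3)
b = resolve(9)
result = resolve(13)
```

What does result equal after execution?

Step 1: Default list is shared. list() creates copies for return values.
Step 2: Internal list grows: [3] -> [3, 9] -> [3, 9, 13].
Step 3: result = [3, 9, 13]

The answer is [3, 9, 13].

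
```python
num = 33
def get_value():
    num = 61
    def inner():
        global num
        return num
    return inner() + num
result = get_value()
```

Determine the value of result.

Step 1: Global num = 33. get_value() shadows with local num = 61.
Step 2: inner() uses global keyword, so inner() returns global num = 33.
Step 3: get_value() returns 33 + 61 = 94

The answer is 94.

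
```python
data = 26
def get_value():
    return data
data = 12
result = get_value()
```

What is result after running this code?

Step 1: data is first set to 26, then reassigned to 12.
Step 2: get_value() is called after the reassignment, so it looks up the current global data = 12.
Step 3: result = 12

The answer is 12.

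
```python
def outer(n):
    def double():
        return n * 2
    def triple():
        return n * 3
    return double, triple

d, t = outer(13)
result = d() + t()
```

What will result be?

Step 1: Both closures capture the same n = 13.
Step 2: d() = 13 * 2 = 26, t() = 13 * 3 = 39.
Step 3: result = 26 + 39 = 65

The answer is 65.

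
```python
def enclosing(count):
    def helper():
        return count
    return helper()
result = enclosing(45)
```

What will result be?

Step 1: enclosing(45) binds parameter count = 45.
Step 2: helper() looks up count in enclosing scope and finds the parameter count = 45.
Step 3: result = 45

The answer is 45.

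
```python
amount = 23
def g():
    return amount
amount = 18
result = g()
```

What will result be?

Step 1: amount is first set to 23, then reassigned to 18.
Step 2: g() is called after the reassignment, so it looks up the current global amount = 18.
Step 3: result = 18

The answer is 18.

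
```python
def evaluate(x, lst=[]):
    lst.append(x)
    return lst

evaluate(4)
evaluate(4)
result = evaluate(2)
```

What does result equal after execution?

Step 1: Mutable default argument gotcha! The list [] is created once.
Step 2: Each call appends to the SAME list: [4], [4, 4], [4, 4, 2].
Step 3: result = [4, 4, 2]

The answer is [4, 4, 2].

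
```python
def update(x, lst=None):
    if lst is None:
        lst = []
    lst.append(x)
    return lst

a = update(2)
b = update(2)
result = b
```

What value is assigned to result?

Step 1: None default with guard creates a NEW list each call.
Step 2: a = [2] (fresh list). b = [2] (another fresh list).
Step 3: result = [2] (this is the fix for mutable default)

The answer is [2].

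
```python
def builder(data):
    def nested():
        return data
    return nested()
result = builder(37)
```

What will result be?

Step 1: builder(37) binds parameter data = 37.
Step 2: nested() looks up data in enclosing scope and finds the parameter data = 37.
Step 3: result = 37

The answer is 37.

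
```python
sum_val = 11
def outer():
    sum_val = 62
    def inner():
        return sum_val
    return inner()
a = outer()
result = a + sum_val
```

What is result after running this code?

Step 1: outer() has local sum_val = 62. inner() reads from enclosing.
Step 2: outer() returns 62. Global sum_val = 11 unchanged.
Step 3: result = 62 + 11 = 73

The answer is 73.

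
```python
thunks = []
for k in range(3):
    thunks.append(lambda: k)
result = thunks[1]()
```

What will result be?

Step 1: The loop creates 3 lambdas, all referencing the same variable k.
Step 2: After the loop, k = 2 (final value).
Step 3: thunks[1]() looks up k at call time and finds 2. This is the late binding gotcha. result = 2

The answer is 2.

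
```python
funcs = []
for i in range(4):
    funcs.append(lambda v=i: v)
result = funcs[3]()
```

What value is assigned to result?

Step 1: Default argument v=i captures i's value at each iteration.
Step 2: funcs[3] captured v = 3 when i was 3.
Step 3: result = 3

The answer is 3.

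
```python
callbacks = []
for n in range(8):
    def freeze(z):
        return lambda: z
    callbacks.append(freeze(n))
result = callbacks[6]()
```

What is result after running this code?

Step 1: freeze(n) creates a new scope capturing z = n at call time.
Step 2: callbacks[6] = freeze(6), so its lambda captures z = 6.
Step 3: result = 6 (closure factory fixes late binding)

The answer is 6.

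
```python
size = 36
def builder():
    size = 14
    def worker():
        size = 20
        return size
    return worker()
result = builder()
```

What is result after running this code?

Step 1: Three scopes define size: global (36), builder (14), worker (20).
Step 2: worker() has its own local size = 20, which shadows both enclosing and global.
Step 3: result = 20 (local wins in LEGB)

The answer is 20.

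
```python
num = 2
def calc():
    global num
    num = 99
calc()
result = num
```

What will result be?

Step 1: num = 2 globally.
Step 2: calc() declares global num and sets it to 99.
Step 3: After calc(), global num = 99. result = 99

The answer is 99.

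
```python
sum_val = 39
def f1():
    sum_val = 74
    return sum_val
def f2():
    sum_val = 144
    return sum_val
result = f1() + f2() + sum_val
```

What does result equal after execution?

Step 1: Each function shadows global sum_val with its own local.
Step 2: f1() returns 74, f2() returns 144.
Step 3: Global sum_val = 39 is unchanged. result = 74 + 144 + 39 = 257

The answer is 257.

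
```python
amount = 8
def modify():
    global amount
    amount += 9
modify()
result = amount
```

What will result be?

Step 1: amount = 8 globally.
Step 2: modify() modifies global amount: amount += 9 = 17.
Step 3: result = 17

The answer is 17.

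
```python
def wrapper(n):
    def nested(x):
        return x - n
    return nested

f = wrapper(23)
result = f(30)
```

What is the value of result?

Step 1: wrapper(23) creates a closure capturing n = 23.
Step 2: f(30) computes 30 - 23 = 7.
Step 3: result = 7

The answer is 7.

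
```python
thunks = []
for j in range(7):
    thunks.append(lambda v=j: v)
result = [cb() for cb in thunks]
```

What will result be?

Step 1: Default arg v=j captures j at each iteration.
Step 2: Each lambda has its own default: 0, 1, ..., 6.
Step 3: result = [0, 1, 2, 3, 4, 5, 6]

The answer is [0, 1, 2, 3, 4, 5, 6].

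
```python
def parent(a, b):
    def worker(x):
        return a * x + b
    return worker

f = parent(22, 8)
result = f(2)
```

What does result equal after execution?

Step 1: parent(22, 8) captures a = 22, b = 8.
Step 2: f(2) computes 22 * 2 + 8 = 52.
Step 3: result = 52

The answer is 52.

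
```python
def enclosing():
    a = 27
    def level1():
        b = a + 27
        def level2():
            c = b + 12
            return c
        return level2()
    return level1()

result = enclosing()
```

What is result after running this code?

Step 1: a = 27. b = a + 27 = 54.
Step 2: c = b + 12 = 54 + 12 = 66.
Step 3: result = 66

The answer is 66.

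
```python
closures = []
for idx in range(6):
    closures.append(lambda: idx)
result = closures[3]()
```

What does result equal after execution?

Step 1: The loop creates 6 lambdas, all referencing the same variable idx.
Step 2: After the loop, idx = 5 (final value).
Step 3: closures[3]() looks up idx at call time and finds 5. This is the late binding gotcha. result = 5

The answer is 5.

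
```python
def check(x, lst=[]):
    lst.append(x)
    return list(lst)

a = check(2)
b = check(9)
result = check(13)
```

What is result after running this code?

Step 1: Default list is shared. list() creates copies for return values.
Step 2: Internal list grows: [2] -> [2, 9] -> [2, 9, 13].
Step 3: result = [2, 9, 13]

The answer is [2, 9, 13].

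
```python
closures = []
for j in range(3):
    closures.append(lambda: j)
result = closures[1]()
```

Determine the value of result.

Step 1: The loop creates 3 lambdas, all referencing the same variable j.
Step 2: After the loop, j = 2 (final value).
Step 3: closures[1]() looks up j at call time and finds 2. This is the late binding gotcha. result = 2

The answer is 2.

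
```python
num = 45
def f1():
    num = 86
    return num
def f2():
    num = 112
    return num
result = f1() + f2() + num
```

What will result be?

Step 1: Each function shadows global num with its own local.
Step 2: f1() returns 86, f2() returns 112.
Step 3: Global num = 45 is unchanged. result = 86 + 112 + 45 = 243

The answer is 243.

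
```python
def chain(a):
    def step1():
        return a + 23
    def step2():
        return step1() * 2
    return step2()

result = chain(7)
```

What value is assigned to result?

Step 1: chain(7) captures a = 7.
Step 2: step2() calls step1() which returns 7 + 23 = 30.
Step 3: step2() returns 30 * 2 = 60

The answer is 60.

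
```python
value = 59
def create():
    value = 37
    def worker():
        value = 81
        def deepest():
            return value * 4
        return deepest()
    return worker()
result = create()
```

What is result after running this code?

Step 1: deepest() looks up value through LEGB: not local, finds value = 81 in enclosing worker().
Step 2: Returns 81 * 4 = 324.
Step 3: result = 324

The answer is 324.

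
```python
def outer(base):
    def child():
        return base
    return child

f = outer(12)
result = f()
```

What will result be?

Step 1: outer(12) creates closure capturing base = 12.
Step 2: f() returns the captured base = 12.
Step 3: result = 12

The answer is 12.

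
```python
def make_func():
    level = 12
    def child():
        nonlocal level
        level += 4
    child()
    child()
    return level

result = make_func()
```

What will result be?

Step 1: level starts at 12.
Step 2: child() is called 2 times, each adding 4.
Step 3: level = 12 + 4 * 2 = 20

The answer is 20.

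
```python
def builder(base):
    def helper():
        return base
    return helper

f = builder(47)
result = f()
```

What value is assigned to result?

Step 1: builder(47) creates closure capturing base = 47.
Step 2: f() returns the captured base = 47.
Step 3: result = 47

The answer is 47.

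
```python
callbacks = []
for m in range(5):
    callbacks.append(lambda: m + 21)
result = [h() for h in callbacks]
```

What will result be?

Step 1: All lambdas capture m by reference. After the loop, m = 4.
Step 2: Each call returns 4 + 21 = 25.
Step 3: result = [25, 25, 25, 25, 25]

The answer is [25, 25, 25, 25, 25].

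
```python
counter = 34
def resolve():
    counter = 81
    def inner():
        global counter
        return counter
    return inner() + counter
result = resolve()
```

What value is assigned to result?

Step 1: Global counter = 34. resolve() shadows with local counter = 81.
Step 2: inner() uses global keyword, so inner() returns global counter = 34.
Step 3: resolve() returns 34 + 81 = 115

The answer is 115.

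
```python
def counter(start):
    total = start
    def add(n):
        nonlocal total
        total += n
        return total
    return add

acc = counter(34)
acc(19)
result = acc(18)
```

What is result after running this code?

Step 1: counter(34) creates closure with total = 34.
Step 2: First acc(19): total = 34 + 19 = 53.
Step 3: Second acc(18): total = 53 + 18 = 71. result = 71

The answer is 71.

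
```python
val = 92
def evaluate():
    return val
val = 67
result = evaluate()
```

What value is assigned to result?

Step 1: val is first set to 92, then reassigned to 67.
Step 2: evaluate() is called after the reassignment, so it looks up the current global val = 67.
Step 3: result = 67

The answer is 67.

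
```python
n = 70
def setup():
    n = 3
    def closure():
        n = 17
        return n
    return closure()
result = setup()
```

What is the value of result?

Step 1: Three scopes define n: global (70), setup (3), closure (17).
Step 2: closure() has its own local n = 17, which shadows both enclosing and global.
Step 3: result = 17 (local wins in LEGB)

The answer is 17.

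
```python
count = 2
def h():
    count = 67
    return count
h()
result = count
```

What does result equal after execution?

Step 1: Global count = 2.
Step 2: h() creates local count = 67 (shadow, not modification).
Step 3: After h() returns, global count is unchanged. result = 2

The answer is 2.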